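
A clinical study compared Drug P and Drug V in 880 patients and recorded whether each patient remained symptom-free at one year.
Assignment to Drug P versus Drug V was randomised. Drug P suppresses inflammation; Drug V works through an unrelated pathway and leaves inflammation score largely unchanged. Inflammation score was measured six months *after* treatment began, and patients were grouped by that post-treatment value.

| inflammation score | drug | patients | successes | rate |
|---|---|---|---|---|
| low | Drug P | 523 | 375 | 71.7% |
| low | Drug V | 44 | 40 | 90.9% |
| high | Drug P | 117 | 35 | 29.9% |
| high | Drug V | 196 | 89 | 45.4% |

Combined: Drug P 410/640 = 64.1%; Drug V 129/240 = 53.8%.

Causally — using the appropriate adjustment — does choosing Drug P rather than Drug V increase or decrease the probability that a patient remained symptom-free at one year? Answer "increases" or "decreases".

The inflammation score-specific comparison favours Drug V throughout, but the pooled figures favour Drug P. The question is whether to condition on inflammation score.
Inflammation score here is a post-treatment variable shaped by the drug; conditioning on it would introduce bias rather than remove it. The overall comparison is the causal one.
Pooled: Drug P 64.1% vs Drug V 53.8%; Drug P is higher overall.

increases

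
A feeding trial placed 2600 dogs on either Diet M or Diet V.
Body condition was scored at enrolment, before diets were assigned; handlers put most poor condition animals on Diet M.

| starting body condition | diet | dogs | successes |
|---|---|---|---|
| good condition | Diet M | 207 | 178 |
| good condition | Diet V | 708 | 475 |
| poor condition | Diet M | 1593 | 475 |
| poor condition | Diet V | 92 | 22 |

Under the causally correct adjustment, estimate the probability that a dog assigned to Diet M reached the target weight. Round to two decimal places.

Here starting body condition is a common cause — it drives both which diet a case falls under and the outcome. The crude comparison mixes populations; the stratum-specific rates are the causally relevant ones.
Standardising Diet M to the population starting body condition mix: 0.352·178/207 + 0.648·475/1593 = 0.496.

0.50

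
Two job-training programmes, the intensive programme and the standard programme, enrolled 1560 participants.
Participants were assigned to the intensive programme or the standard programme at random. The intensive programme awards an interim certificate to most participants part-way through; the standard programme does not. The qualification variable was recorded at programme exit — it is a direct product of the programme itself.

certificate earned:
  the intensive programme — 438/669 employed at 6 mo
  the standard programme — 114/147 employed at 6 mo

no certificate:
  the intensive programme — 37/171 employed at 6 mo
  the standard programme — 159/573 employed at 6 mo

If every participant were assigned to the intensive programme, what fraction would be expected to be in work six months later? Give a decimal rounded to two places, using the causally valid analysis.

Within every qualification attained during the programme level the standard programme has the higher rate, yet pooled the intensive programme does — Simpson's reversal.
Because the programme influences qualification attained during the programme, qualification attained during the programme is a post-treatment mediator, not a confounder. Stratifying on it would bias the estimate; the causal effect is the crude pooled difference.
So P(outcome | do(the intensive programme)) is just the pooled rate for the intensive programme: 475/840 = 0.565.

0.57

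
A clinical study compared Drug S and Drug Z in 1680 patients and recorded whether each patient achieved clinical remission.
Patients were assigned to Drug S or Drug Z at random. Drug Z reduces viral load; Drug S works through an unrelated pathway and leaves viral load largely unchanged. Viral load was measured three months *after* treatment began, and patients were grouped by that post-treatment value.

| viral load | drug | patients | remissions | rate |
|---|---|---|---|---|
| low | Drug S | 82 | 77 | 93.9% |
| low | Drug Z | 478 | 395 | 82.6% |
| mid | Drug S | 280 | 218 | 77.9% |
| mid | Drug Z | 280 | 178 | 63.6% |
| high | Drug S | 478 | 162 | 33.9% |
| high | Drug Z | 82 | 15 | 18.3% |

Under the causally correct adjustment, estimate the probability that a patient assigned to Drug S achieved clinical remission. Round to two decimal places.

0.54

The viral load-specific comparison favours Drug S throughout, but the pooled figures favour Drug Z. The question is whether to condition on viral load.
Viral load is recorded after the drug and is itself shifted by it — it sits on the causal path from drug to outcome. Conditioning on a mediator would strip out part of the effect we want; the pooled comparison gives the total causal effect.
So P(outcome | do(Drug S)) is just the pooled rate for Drug S: 457/840 = 0.544.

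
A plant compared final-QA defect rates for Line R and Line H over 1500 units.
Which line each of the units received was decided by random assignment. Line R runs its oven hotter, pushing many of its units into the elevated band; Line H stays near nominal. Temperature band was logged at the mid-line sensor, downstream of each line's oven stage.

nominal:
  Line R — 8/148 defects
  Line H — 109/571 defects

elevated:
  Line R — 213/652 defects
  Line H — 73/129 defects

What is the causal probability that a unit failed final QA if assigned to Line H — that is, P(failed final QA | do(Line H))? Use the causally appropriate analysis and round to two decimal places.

0.26

The stratified and pooled comparisons disagree (Line R wins within each in-process temperature band; Line H wins overall), so the answer turns on the causal role of in-process temperature band.
Stratifying would compare lines among units the lines themselves sorted into in-process temperature band groups — a form of selection on an intermediate. The unconditioned pooled rates give the total causal effect.
So P(outcome | do(Line H)) is just the pooled rate for Line H: 182/700 = 0.260.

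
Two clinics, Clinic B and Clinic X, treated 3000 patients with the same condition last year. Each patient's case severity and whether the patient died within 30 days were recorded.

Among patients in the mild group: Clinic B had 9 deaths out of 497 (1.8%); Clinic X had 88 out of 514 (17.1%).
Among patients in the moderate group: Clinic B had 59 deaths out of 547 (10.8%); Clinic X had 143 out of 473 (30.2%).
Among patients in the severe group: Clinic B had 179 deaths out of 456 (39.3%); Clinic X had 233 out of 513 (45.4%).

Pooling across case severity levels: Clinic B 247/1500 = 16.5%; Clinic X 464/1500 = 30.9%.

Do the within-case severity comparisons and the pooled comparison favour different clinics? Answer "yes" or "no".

Within each case severity level (mild 1.8% vs 17.1%; moderate 10.8% vs 30.2%; severe 39.3% vs 45.4%), Clinic B has the lower rate every time. Pooled: 16.5% vs 30.9% — Clinic B has the lower rate overall. They agree.

no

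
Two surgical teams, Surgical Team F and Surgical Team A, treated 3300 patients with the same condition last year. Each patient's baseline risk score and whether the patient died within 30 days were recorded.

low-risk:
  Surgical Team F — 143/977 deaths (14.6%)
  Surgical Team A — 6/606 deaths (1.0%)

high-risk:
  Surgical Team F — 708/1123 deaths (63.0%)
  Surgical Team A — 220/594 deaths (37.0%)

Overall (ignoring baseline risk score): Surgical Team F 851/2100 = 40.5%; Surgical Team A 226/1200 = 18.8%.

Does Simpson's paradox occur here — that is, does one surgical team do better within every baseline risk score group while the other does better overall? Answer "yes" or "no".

no

Within each baseline risk score level (low-risk 14.6% vs 1.0%; high-risk 63.0% vs 37.0%), Surgical Team A has the lower rate every time. Pooled: 40.5% vs 18.8% — Surgical Team A has the lower rate overall. They agree.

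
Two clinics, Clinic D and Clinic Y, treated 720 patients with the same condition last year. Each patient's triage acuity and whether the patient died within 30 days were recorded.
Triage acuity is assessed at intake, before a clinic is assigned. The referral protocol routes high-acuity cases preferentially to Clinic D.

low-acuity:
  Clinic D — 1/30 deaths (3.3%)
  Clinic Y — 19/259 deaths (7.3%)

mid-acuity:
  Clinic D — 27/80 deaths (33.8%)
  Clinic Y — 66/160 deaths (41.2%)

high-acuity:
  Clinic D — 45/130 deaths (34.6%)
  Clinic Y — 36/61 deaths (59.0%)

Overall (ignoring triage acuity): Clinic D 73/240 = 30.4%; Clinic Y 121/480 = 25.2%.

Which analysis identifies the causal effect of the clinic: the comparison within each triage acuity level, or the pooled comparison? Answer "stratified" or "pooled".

stratified

Here triage acuity is a common cause — it drives both which clinic a case falls under and the outcome. The crude comparison mixes populations; the stratum-specific rates are the causally relevant ones.
Within each level — low-acuity: 3.3% vs 7.3%; mid-acuity: 33.8% vs 41.2%; high-acuity: 34.6% vs 59.0% — Clinic D is lower every time.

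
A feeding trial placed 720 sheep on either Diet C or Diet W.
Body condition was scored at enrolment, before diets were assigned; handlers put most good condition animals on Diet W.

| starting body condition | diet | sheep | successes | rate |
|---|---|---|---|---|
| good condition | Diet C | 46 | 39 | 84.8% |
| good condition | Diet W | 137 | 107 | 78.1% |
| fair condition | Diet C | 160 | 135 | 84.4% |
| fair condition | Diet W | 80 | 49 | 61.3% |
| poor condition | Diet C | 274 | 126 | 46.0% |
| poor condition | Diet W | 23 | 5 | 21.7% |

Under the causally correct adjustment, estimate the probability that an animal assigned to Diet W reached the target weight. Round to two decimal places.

0.49

Starting body condition satisfies the back-door criterion: it is not a descendant of the diet, and it blocks the spurious path from diet to outcome. Adjusting for it (i.e., using the within-starting body condition rates) gives the causal effect.
Standardising Diet W to the population starting body condition mix: 0.254·107/137 + 0.333·49/80 + 0.412·5/23 = 0.492.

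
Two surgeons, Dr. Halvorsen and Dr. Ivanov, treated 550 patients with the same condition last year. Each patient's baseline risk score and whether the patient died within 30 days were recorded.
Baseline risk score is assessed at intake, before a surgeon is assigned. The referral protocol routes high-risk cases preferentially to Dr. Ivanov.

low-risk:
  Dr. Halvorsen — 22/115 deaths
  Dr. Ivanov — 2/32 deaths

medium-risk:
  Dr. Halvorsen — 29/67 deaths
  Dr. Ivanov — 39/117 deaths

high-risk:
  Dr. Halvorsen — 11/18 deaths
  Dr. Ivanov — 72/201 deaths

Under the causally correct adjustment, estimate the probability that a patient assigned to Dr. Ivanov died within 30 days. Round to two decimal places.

Nothing the surgeon does changes baseline risk score; the imbalance is an allocation artefact. With baseline risk score also predicting the outcome, the pooled figure is confounded, and the within-stratum comparison is the causal one.
Standardising Dr. Ivanov to the population baseline risk score mix: 0.267·2/32 + 0.335·39/117 + 0.398·72/201 = 0.271.

0.27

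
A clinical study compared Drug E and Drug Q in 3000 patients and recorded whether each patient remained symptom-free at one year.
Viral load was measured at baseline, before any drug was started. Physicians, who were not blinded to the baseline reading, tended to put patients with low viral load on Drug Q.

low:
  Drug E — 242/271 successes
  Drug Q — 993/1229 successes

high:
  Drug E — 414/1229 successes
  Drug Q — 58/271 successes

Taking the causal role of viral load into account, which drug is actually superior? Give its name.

Drug E

Viral load satisfies the back-door criterion: it is not a descendant of the drug, and it blocks the spurious path from drug to outcome. Adjusting for it (i.e., using the within-viral load rates) gives the causal effect.
Within each level — low: 89.3% vs 80.8%; high: 33.7% vs 21.4% — Drug E is higher every time.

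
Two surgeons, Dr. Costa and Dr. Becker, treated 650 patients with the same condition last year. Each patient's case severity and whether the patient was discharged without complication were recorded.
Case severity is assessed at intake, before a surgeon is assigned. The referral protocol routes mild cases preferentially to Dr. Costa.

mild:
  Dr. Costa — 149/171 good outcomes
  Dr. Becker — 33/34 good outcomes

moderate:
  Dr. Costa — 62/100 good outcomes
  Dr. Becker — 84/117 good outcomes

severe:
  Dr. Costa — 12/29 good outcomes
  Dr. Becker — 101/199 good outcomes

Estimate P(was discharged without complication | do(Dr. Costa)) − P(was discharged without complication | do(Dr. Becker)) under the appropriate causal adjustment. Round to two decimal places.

-0.10

Case severity is set before the surgeon has any effect — it is not caused by the surgeon — and it independently drives the outcome. That makes it a confounder, so the causal comparison is within case severity levels.
Adjusting over the population distribution of case severity: 0.315·(0.871−0.971) + 0.334·(0.620−0.718) + 0.351·(0.414−0.508) = -0.097.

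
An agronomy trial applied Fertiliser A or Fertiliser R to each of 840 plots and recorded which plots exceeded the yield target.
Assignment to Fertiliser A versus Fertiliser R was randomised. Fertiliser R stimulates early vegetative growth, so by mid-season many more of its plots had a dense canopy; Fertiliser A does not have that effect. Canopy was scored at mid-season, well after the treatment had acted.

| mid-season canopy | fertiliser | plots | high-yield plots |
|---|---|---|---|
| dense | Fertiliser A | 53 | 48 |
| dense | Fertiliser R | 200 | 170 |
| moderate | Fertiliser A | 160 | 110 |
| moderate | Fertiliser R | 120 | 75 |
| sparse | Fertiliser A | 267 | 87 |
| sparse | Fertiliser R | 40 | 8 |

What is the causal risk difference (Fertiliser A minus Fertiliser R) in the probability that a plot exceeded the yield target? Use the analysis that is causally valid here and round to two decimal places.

-0.19

Mid-season canopy is downstream of the fertiliser. One should not condition on a consequence of treatment, so the overall rates are the right comparison.
The causal difference is the pooled difference: 0.510 − 0.703 = -0.192.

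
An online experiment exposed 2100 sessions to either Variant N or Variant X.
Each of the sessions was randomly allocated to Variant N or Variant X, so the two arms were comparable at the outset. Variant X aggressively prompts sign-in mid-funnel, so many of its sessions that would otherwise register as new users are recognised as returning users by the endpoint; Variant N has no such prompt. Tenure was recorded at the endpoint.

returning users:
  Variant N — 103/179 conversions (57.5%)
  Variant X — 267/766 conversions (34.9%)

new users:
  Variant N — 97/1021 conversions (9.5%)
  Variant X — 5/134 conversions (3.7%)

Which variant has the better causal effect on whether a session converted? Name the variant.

The user tenure-specific comparison favours Variant N throughout, but the pooled figures favour Variant X. The question is whether to condition on user tenure.
The distribution of user tenure is itself part of what the variant does — it is an intermediate outcome. Holding it fixed would remove that part of the effect; the total effect is the pooled difference.
Pooled: Variant N 16.7% vs Variant X 30.2%; Variant X is higher overall.

Variant X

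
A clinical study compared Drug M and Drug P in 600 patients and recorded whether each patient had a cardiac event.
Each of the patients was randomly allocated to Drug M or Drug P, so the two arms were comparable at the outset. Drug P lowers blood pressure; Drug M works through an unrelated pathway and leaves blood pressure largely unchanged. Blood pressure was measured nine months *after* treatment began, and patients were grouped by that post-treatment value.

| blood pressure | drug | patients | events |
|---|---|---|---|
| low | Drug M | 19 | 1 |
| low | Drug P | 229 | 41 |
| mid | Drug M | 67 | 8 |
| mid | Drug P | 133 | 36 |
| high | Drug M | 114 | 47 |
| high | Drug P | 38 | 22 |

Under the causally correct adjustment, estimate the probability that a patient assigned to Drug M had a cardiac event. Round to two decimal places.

Within every blood pressure level Drug M has the lower rate, yet pooled Drug P does — Simpson's reversal.
The distribution of blood pressure is itself part of what the drug does — it is an intermediate outcome. Holding it fixed would remove that part of the effect; the total effect is the pooled difference.
So P(outcome | do(Drug M)) is just the pooled rate for Drug M: 56/200 = 0.280.

0.28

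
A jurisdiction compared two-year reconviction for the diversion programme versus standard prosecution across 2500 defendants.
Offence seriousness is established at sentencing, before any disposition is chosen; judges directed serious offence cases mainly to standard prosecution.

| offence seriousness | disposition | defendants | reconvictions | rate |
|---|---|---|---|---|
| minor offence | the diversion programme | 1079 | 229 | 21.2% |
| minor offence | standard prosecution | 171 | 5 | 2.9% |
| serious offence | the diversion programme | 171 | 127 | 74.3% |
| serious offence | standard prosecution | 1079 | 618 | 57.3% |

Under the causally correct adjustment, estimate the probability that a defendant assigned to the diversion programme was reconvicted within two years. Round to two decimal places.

The offence seriousness-specific comparison favours standard prosecution throughout, but the pooled figures favour the diversion programme. The question is whether to condition on offence seriousness.
Offence seriousness differs across dispositions for reasons unrelated to any effect of the disposition itself, and it separately predicts the outcome — a classic confounder. We must compare within offence seriousness levels.
Standardising the diversion programme to the population offence seriousness mix: 0.500·229/1079 + 0.500·127/171 = 0.477.

0.48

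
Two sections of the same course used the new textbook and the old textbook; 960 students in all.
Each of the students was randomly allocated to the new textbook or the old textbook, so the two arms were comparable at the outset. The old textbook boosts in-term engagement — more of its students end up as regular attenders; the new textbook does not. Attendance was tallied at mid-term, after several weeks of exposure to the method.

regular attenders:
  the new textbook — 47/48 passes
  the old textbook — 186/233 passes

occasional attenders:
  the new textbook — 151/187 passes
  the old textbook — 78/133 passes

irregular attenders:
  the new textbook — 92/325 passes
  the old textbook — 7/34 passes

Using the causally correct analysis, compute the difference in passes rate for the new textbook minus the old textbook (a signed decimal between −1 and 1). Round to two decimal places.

-0.16

Because the teaching method influences mid-term attendance, mid-term attendance is a post-treatment mediator, not a confounder. Stratifying on it would bias the estimate; the causal effect is the crude pooled difference.
The causal difference is the pooled difference: 0.518 − 0.677 = -0.160.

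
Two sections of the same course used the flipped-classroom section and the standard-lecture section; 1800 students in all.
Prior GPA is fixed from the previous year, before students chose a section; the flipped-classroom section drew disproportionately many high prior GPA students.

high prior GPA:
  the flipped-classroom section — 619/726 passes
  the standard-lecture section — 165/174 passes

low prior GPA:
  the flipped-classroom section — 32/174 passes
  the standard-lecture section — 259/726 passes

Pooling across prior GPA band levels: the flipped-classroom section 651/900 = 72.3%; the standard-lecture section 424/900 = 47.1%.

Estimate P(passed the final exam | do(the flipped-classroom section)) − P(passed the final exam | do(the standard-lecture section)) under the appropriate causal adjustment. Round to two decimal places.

The imbalance in prior GPA band arose from how students were allocated, not from anything the teaching method did; and prior GPA band independently affects the outcome. The pooled gap is confounded — condition on prior GPA band.
Adjusting over the population distribution of prior GPA band: 0.500·(0.853−0.948) + 0.500·(0.184−0.357) = -0.134.

-0.13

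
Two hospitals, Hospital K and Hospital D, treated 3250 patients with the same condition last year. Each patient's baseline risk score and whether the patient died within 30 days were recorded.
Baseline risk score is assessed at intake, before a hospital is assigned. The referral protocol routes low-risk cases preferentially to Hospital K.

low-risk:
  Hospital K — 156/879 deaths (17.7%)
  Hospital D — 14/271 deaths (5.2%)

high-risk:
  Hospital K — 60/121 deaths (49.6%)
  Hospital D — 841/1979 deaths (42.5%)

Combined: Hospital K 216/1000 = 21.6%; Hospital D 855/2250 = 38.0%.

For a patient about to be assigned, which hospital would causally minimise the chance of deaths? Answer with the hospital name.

Hospital D

Within every baseline risk score level Hospital D has the lower rate, yet pooled Hospital K does — Simpson's reversal.
Baseline risk score is set before the hospital has any effect — it is not caused by the hospital — and it independently drives the outcome. That makes it a confounder, so the causal comparison is within baseline risk score levels.
Within each level — low-risk: 17.7% vs 5.2%; high-risk: 49.6% vs 42.5% — Hospital D is lower every time.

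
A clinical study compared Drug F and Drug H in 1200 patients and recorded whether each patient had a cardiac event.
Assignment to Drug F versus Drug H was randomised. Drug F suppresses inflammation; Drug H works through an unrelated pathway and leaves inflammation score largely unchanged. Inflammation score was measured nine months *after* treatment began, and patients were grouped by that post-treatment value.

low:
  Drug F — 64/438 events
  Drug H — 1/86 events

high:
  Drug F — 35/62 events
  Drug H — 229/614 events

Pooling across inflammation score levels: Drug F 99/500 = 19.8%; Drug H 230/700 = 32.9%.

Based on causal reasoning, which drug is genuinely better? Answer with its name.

Drug F

Because the drug influences inflammation score, inflammation score is a post-treatment mediator, not a confounder. Stratifying on it would bias the estimate; the causal effect is the crude pooled difference.
Pooled: Drug F 19.8% vs Drug H 32.9%; Drug F is lower overall.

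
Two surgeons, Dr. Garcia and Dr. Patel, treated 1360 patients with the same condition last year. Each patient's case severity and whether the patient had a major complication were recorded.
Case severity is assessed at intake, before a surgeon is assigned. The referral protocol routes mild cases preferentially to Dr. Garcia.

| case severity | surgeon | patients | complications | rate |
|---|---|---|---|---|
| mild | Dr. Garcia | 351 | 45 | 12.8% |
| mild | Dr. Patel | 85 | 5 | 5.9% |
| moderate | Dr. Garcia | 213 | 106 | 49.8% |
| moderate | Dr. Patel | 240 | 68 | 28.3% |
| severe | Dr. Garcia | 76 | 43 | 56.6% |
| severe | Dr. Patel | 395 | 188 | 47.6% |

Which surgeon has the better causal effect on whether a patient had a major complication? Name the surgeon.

Dr. Patel

Dr. Patel is lower inside every case severity stratum but Dr. Garcia is lower in aggregate. Whether to stratify depends on how case severity relates to the surgeon.
Since case severity is a pre-existing factor (not a product of the surgeon) and it affects the outcome on its own, it is a confounder. The stratified rates, not the pooled rate, identify the causal effect.
Within each level — mild: 12.8% vs 5.9%; moderate: 49.8% vs 28.3%; severe: 56.6% vs 47.6% — Dr. Patel is lower every time.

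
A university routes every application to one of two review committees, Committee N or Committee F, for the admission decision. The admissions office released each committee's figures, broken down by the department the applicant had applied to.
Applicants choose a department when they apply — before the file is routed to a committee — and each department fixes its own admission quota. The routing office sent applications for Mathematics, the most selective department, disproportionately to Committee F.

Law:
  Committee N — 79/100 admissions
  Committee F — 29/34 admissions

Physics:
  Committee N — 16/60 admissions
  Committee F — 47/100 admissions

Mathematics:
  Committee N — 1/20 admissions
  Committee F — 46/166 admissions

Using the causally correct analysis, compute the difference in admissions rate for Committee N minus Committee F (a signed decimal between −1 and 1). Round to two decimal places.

Committee F is higher inside every department stratum but Committee N is higher in aggregate. Whether to stratify depends on how department relates to the review committee.
Nothing the review committee does changes department; the imbalance is an allocation artefact. With department also predicting the outcome, the pooled figure is confounded, and the within-stratum comparison is the causal one.
Adjusting over the population distribution of department: 0.279·(0.790−0.853) + 0.333·(0.267−0.470) + 0.388·(0.050−0.277) = -0.173.

-0.17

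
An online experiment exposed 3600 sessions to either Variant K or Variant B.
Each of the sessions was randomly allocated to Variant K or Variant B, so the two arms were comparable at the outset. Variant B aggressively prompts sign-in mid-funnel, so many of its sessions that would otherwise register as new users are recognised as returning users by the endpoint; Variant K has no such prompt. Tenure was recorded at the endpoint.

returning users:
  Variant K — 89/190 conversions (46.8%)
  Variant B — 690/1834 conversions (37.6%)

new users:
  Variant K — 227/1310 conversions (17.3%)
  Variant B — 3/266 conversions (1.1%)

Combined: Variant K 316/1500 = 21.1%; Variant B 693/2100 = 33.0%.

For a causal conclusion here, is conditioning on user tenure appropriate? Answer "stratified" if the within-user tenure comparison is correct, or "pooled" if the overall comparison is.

pooled

The user tenure-specific comparison favours Variant K throughout, but the pooled figures favour Variant B. The question is whether to condition on user tenure.
Because the variant influences user tenure, user tenure is a post-treatment mediator, not a confounder. Stratifying on it would bias the estimate; the causal effect is the crude pooled difference.
Pooled: Variant K 21.1% vs Variant B 33.0%; Variant B is higher overall.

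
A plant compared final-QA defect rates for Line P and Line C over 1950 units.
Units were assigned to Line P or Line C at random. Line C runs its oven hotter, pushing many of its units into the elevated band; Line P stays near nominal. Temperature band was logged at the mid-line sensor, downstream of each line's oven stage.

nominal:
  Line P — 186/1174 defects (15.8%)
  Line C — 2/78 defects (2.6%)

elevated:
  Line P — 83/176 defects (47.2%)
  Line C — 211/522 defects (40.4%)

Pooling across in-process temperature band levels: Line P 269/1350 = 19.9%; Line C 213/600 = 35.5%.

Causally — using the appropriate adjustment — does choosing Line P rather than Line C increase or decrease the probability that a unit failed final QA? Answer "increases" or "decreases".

decreases

Stratifying would compare lines among units the lines themselves sorted into in-process temperature band groups — a form of selection on an intermediate. The unconditioned pooled rates give the total causal effect.
Pooled: Line P 19.9% vs Line C 35.5%; Line P is lower overall.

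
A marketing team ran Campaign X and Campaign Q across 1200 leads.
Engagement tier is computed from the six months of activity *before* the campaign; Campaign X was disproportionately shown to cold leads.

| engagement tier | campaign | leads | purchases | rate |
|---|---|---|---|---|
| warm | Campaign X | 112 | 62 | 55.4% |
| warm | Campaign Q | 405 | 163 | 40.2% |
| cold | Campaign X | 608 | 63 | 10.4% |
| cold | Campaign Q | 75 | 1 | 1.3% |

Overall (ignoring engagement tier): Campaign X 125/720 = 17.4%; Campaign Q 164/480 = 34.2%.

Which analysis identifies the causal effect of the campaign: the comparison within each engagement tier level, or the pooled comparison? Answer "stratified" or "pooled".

stratified

The imbalance in engagement tier arose from how leads were allocated, not from anything the campaign did; and engagement tier independently affects the outcome. The pooled gap is confounded — condition on engagement tier.
Within each level — warm: 55.4% vs 40.2%; cold: 10.4% vs 1.3% — Campaign X is higher every time.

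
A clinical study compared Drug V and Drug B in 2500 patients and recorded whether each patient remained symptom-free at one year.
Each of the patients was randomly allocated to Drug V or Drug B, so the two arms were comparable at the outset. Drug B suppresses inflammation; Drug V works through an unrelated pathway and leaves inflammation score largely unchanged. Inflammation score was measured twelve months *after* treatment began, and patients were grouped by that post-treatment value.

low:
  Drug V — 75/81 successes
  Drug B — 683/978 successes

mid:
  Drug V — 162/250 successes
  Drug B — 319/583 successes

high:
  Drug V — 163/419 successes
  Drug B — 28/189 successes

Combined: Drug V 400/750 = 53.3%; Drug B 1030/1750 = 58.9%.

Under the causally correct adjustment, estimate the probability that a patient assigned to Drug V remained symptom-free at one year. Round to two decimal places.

Inflammation score is recorded after the drug and is itself shifted by it — it sits on the causal path from drug to outcome. Conditioning on a mediator would strip out part of the effect we want; the pooled comparison gives the total causal effect.
So P(outcome | do(Drug V)) is just the pooled rate for Drug V: 400/750 = 0.533.

0.53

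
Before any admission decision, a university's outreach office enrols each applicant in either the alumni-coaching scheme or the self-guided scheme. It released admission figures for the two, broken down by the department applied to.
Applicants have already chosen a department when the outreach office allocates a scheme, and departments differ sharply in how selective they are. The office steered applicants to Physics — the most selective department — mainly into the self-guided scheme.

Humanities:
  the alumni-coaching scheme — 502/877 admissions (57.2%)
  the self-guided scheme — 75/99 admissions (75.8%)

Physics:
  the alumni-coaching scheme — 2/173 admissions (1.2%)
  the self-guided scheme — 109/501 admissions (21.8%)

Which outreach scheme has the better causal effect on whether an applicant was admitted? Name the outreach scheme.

Since department is a pre-existing factor (not a product of the outreach scheme) and it affects the outcome on its own, it is a confounder. The stratified rates, not the pooled rate, identify the causal effect.
Within each level — Humanities: 57.2% vs 75.8%; Physics: 1.2% vs 21.8% — the self-guided scheme is higher every time.

the self-guided scheme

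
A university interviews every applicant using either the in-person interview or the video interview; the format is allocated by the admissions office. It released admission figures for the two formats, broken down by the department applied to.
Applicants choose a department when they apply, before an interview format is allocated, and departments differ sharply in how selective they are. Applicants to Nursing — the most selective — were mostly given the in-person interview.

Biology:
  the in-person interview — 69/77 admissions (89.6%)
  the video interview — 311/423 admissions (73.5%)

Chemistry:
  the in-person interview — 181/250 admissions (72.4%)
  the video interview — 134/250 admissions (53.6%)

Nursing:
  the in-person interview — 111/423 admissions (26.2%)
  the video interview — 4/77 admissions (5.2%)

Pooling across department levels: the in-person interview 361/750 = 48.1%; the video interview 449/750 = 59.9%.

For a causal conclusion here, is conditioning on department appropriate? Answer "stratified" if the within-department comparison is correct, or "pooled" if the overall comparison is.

stratified

Department is set before the interview format has any effect — it is not caused by the interview format — and it independently drives the outcome. That makes it a confounder, so the causal comparison is within department levels.
Within each level — Biology: 89.6% vs 73.5%; Chemistry: 72.4% vs 53.6%; Nursing: 26.2% vs 5.2% — the in-person interview is higher every time.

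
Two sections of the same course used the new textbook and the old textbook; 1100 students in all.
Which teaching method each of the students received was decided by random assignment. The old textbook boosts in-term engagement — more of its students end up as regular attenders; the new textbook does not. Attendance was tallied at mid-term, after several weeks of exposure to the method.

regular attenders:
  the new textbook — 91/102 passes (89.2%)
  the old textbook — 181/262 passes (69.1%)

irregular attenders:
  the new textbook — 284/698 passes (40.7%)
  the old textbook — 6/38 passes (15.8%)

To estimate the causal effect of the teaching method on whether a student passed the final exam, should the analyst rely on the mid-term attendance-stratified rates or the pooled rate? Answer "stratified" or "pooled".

pooled

Mid-term attendance here is a post-treatment variable shaped by the teaching method; conditioning on it would introduce bias rather than remove it. The overall comparison is the causal one.
Pooled: the new textbook 46.9% vs the old textbook 62.3%; the old textbook is higher overall.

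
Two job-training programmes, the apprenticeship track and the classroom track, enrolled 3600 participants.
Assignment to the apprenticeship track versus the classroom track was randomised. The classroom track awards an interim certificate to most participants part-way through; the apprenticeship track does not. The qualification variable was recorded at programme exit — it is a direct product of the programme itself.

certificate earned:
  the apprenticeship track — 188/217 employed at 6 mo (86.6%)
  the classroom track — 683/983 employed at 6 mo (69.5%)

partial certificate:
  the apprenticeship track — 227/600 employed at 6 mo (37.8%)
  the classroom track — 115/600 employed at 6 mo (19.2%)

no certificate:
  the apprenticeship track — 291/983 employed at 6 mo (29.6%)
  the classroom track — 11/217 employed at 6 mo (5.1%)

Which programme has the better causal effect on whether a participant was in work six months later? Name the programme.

the apprenticeship track is higher inside every qualification attained during the programme stratum but the classroom track is higher in aggregate. Whether to stratify depends on how qualification attained during the programme relates to the programme.
Qualification attained during the programme is downstream of the programme. One should not condition on a consequence of treatment, so the overall rates are the right comparison.
Pooled: the apprenticeship track 39.2% vs the classroom track 44.9%; the classroom track is higher overall.

the classroom track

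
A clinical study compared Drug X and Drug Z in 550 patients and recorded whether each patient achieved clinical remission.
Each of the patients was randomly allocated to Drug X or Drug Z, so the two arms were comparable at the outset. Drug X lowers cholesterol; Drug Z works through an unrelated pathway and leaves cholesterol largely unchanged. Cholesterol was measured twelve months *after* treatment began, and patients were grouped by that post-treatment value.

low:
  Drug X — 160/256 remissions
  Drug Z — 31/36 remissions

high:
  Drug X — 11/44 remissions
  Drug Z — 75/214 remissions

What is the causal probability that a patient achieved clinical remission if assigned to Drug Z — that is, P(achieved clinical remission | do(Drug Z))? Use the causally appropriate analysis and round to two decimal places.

The cholesterol-specific comparison favours Drug Z throughout, but the pooled figures favour Drug X. The question is whether to condition on cholesterol.
Cholesterol is recorded after the drug and is itself shifted by it — it sits on the causal path from drug to outcome. Conditioning on a mediator would strip out part of the effect we want; the pooled comparison gives the total causal effect.
So P(outcome | do(Drug Z)) is just the pooled rate for Drug Z: 106/250 = 0.424.

0.42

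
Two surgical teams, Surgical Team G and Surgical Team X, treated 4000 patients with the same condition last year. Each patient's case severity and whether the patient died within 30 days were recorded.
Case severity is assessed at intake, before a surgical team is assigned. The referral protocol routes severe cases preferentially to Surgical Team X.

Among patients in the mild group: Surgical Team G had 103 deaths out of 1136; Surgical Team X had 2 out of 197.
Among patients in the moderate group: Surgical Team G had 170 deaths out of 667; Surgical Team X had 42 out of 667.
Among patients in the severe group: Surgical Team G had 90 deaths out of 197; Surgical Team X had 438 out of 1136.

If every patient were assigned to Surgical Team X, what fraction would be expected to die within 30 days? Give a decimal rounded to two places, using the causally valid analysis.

0.15

Case severity satisfies the back-door criterion: it is not a descendant of the surgical team, and it blocks the spurious path from surgical team to outcome. Adjusting for it (i.e., using the within-case severity rates) gives the causal effect.
Standardising Surgical Team X to the population case severity mix: 0.333·2/197 + 0.334·42/667 + 0.333·438/1136 = 0.153.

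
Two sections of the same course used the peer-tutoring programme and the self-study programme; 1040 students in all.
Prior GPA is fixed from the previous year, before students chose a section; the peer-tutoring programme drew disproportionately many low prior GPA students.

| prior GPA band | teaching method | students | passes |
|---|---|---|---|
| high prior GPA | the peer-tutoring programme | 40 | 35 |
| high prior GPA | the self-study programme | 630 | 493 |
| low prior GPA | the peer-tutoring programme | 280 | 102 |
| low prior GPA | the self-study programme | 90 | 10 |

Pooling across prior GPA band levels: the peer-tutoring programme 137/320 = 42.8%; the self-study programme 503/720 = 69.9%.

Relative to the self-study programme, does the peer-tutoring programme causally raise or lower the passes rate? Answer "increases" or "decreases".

Prior GPA band differs across teaching methods for reasons unrelated to any effect of the teaching method itself, and it separately predicts the outcome — a classic confounder. We must compare within prior GPA band levels.
Within each level — high prior GPA: 87.5% vs 78.3%; low prior GPA: 36.4% vs 11.1% — the peer-tutoring programme is higher every time.

increases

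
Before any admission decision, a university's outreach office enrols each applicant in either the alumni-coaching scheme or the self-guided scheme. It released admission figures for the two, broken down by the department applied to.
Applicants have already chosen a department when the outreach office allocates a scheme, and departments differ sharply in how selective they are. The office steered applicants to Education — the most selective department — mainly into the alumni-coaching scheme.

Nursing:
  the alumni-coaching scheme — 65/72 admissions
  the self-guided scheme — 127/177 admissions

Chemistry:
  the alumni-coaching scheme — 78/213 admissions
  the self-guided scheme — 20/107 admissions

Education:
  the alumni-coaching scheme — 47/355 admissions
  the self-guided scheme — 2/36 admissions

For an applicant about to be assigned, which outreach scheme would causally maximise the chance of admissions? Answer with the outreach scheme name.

the alumni-coaching scheme

Within every department level the alumni-coaching scheme has the higher rate, yet pooled the self-guided scheme does — Simpson's reversal.
Nothing the outreach scheme does changes department; the imbalance is an allocation artefact. With department also predicting the outcome, the pooled figure is confounded, and the within-stratum comparison is the causal one.
Within each level — Nursing: 90.3% vs 71.8%; Chemistry: 36.6% vs 18.7%; Education: 13.2% vs 5.6% — the alumni-coaching scheme is higher every time.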